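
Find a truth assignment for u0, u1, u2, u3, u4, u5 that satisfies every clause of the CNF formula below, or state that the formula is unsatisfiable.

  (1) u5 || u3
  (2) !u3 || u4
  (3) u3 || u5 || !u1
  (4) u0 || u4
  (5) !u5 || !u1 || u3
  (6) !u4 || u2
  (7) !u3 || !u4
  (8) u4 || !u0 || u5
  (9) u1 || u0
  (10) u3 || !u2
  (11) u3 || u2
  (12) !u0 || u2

Case u5 = true:
Case u3 = false:
Unit clause (!u1) forces u1 = false.
Unit clause (u0) forces u0 = true.
Unit clause (!u2) forces u2 = false.
That conflicts with the unit clause (u2).
Undo u3 and try u3 = true.
Unit clause (u4) forces u4 = true.
That conflicts with the unit clause (!u4).
Neither u3 = true nor u3 = false works.
Undo u5 and try u5 = false.
Unit clause (u3) forces u3 = true.
Unit clause (u4) forces u4 = true.
That conflicts with the unit clause (!u4).
Neither u5 = true nor u5 = false works.

UNSATISFIABLE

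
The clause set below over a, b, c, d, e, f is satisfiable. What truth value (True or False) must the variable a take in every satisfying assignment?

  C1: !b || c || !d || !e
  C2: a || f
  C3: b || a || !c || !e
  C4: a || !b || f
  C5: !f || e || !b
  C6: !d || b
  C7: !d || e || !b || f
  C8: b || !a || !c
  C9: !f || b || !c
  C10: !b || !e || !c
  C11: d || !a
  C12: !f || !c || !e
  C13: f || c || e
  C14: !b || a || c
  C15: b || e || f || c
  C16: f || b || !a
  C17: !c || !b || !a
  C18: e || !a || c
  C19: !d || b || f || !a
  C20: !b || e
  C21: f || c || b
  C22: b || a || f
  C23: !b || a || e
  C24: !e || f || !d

Suppose a = true.
The clause (d) is unit, so d = true.
The clause (b) is unit, so b = true.
The clause (!c) is unit, so c = false.
The clause (!e) is unit, so e = false.
That conflicts with the unit clause (e).
So every satisfying assignment has a = False.

False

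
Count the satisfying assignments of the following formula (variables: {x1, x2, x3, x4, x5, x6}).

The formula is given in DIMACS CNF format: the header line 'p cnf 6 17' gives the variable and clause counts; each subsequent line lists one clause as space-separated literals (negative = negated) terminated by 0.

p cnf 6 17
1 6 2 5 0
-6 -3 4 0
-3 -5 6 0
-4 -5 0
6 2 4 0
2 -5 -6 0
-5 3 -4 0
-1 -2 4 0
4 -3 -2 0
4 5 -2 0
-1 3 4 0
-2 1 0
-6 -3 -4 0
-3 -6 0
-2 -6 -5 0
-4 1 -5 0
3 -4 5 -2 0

6

There are 2^6 = 64 truth assignments over (x1, x2, x3, x4, x5, x6).
Split on x5. With x5 = True, the clauses containing x5 are satisfied and ¬x5 drops from the rest; 0 of the 2^5 = 32 assignments to the other variables satisfy what remains.
With x5 = False, by the same count on the reduced clause set, 6 assignments work.
Total: 0 + 6 = 6.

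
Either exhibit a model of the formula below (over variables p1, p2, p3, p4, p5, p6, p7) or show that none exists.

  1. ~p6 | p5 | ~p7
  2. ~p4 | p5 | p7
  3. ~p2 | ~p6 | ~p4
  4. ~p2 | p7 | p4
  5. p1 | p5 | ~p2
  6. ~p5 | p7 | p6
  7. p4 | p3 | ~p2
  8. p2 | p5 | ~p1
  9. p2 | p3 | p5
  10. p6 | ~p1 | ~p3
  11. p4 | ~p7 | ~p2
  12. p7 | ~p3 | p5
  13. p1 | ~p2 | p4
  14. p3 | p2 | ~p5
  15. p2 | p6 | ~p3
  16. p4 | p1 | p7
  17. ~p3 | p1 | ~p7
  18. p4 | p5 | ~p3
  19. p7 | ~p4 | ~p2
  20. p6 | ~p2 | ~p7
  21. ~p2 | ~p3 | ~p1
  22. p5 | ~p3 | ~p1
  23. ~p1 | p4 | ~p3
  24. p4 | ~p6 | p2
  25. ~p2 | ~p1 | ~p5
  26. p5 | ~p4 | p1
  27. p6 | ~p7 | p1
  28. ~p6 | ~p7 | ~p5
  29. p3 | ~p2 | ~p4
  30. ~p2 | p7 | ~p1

p1 ↦ 0,  p2 ↦ 0,  p3 ↦ 1,  p4 ↦ 1,  p5 ↦ 1,  p6 ↦ 1,  p7 ↦ 0

Branch on p6: set p6 = 1.
Branch on p5: set p5 = 1.
Unit clause (~p7) forces p7 = 0.
Branch on p2: set p2 = 0.
Unit clause (p3) forces p3 = 1.
Unit clause (p4) forces p4 = 1.
Every clause is now satisfied; p1 is unconstrained.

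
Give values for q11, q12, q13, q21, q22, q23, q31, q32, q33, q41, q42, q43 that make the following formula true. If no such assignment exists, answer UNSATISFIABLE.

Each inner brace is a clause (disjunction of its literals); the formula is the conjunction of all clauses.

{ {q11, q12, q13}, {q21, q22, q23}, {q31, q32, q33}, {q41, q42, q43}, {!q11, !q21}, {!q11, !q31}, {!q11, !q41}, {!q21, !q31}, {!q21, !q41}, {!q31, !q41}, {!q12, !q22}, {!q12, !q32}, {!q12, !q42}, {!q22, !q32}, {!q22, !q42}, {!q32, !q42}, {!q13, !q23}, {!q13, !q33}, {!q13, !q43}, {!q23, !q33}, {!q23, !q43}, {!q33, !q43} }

UNSATISFIABLE

Try q11 = false.
Try q12 = true.
From the singleton clause (!q22), q22 = false.
From the singleton clause (!q32), q32 = false.
From the singleton clause (!q42), q42 = false.
Try q21 = true.
From the singleton clause (!q31), q31 = false.
From the singleton clause (q33), q33 = true.
From the singleton clause (!q41), q41 = false.
From the singleton clause (q43), q43 = true.
But (!q43) is also a unit clause — contradiction.
That branch fails; take q21 = false instead.
From the singleton clause (q23), q23 = true.
From the singleton clause (!q13), q13 = false.
From the singleton clause (!q33), q33 = false.
From the singleton clause (q31), q31 = true.
From the singleton clause (!q41), q41 = false.
From the singleton clause (q43), q43 = true.
But (!q43) is also a unit clause — contradiction.
Neither q21 = true nor q21 = false works.
That branch fails; take q12 = false instead.
From the singleton clause (q13), q13 = true.
From the singleton clause (!q23), q23 = false.
From the singleton clause (!q33), q33 = false.
From the singleton clause (!q43), q43 = false.
Try q21 = true.
From the singleton clause (!q31), q31 = false.
From the singleton clause (q32), q32 = true.
From the singleton clause (!q41), q41 = false.
From the singleton clause (q42), q42 = true.
But (!q42) is also a unit clause — contradiction.
That branch fails; take q21 = false instead.
From the singleton clause (q22), q22 = true.
From the singleton clause (!q32), q32 = false.
From the singleton clause (q31), q31 = true.
From the singleton clause (!q41), q41 = false.
From the singleton clause (q42), q42 = true.
But (!q42) is also a unit clause — contradiction.
Neither q21 = true nor q21 = false works.
Neither q12 = true nor q12 = false works.
That branch fails; take q11 = true instead.
From the singleton clause (!q21), q21 = false.
From the singleton clause (!q31), q31 = false.
From the singleton clause (!q41), q41 = false.
Try q22 = true.
From the singleton clause (!q12), q12 = false.
From the singleton clause (!q32), q32 = false.
From the singleton clause (q33), q33 = true.
From the singleton clause (!q42), q42 = false.
From the singleton clause (q43), q43 = true.
But (!q43) is also a unit clause — contradiction.
That branch fails; take q22 = false instead.
From the singleton clause (q23), q23 = true.
From the singleton clause (!q13), q13 = false.
From the singleton clause (!q33), q33 = false.
From the singleton clause (q32), q32 = true.
From the singleton clause (!q12), q12 = false.
From the singleton clause (!q42), q42 = false.
From the singleton clause (q43), q43 = true.
But (!q43) is also a unit clause — contradiction.
Neither q22 = true nor q22 = false works.
Neither q11 = true nor q11 = false works.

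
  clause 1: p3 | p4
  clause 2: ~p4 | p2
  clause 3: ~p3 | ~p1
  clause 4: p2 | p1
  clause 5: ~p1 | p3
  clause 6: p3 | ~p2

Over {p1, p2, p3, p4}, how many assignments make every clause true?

2

There are 2^4 = 16 truth assignments over (p1, p2, p3, p4).
Check each against the 6 clauses (columns in the order p1, p2, p3, p4):
  F F F F  ✗ fails (p3 | p4)
  F F F T  ✗ fails (~p4 | p2)
  F F T F  ✗ fails (p2 | p1)
  F F T T  ✗ fails (~p4 | p2)
  F T F F  ✗ fails (p3 | p4)
  F T F T  ✗ fails (p3 | ~p2)
  F T T F  ✓ satisfies all
  F T T T  ✓ satisfies all
  T F F F  ✗ fails (p3 | p4)
  T F F T  ✗ fails (~p4 | p2)
  T F T F  ✗ fails (~p3 | ~p1)
  T F T T  ✗ fails (~p4 | p2)
  T T F F  ✗ fails (p3 | p4)
  T T F T  ✗ fails (~p1 | p3)
  T T T F  ✗ fails (~p3 | ~p1)
  T T T T  ✗ fails (~p3 | ~p1)
2 of the 16 rows are models.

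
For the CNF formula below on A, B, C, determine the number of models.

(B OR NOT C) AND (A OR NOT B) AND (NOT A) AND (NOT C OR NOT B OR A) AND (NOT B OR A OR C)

There are 2^3 = 8 truth assignments over (A, B, C).
Check each against the 5 clauses (columns in the order A, B, C):
  F F F  ✓ satisfies all
  F F T  ✗ fails (B OR NOT C)
  F T F  ✗ fails (A OR NOT B)
  F T T  ✗ fails (A OR NOT B)
  T F F  ✗ fails (NOT A)
  T F T  ✗ fails (B OR NOT C)
  T T F  ✗ fails (NOT A)
  T T T  ✗ fails (NOT A)
1 of the 8 rows is a model.

1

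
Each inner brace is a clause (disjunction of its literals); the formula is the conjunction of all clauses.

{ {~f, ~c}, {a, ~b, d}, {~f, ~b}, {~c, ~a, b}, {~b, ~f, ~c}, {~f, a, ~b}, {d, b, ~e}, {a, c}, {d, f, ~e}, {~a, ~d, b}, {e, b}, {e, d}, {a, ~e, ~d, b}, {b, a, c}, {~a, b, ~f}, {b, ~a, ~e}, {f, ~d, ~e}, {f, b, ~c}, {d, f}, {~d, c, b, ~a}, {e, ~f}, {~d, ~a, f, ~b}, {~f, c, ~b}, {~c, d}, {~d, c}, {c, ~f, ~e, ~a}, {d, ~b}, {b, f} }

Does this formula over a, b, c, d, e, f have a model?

Yes, satisfiable

Case f = 0:
Unit clause (d) forces d = 1.
Unit clause (~e) forces e = 0.
Unit clause (b) forces b = 1.
Unit clause (~a) forces a = 0.
Unit clause (c) forces c = 1.
This assignment satisfies each clause.
A satisfying assignment: a=0,  b=1,  c=1,  d=1,  e=0,  f=0.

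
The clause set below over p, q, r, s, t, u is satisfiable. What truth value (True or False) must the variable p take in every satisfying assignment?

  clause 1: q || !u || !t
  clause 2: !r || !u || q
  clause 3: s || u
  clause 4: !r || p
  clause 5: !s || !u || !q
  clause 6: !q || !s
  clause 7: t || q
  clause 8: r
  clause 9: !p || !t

Suppose p = false.
The clause (!r) is unit, so r = false.
That conflicts with the unit clause (r).
So every satisfying assignment has p = True.

True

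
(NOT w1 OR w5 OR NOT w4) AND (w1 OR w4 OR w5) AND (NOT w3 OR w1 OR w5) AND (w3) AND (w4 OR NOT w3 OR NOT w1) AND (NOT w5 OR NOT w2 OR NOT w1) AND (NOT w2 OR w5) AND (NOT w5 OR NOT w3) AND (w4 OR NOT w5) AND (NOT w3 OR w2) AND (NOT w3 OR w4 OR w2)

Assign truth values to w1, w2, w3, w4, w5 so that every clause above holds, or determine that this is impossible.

UNSATISFIABLE

(w3) alone gives w3 = true.
(NOT w5) alone gives w5 = false.
(w1) alone gives w1 = true.
(NOT w4) alone gives w4 = false.
Now (w4) is unsatisfied and unit — conflict.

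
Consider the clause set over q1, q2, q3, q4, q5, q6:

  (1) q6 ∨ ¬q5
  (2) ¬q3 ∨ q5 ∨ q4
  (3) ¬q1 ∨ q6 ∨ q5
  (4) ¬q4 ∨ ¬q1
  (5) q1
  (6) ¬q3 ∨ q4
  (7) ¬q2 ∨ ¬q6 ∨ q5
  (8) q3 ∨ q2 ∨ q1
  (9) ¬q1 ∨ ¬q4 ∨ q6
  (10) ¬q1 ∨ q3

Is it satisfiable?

The clause (q1) is unit, so q1 = True.
The clause (¬q4) is unit, so q4 = False.
The clause (¬q3) is unit, so q3 = False.
Now (q3) is unsatisfied and unit — conflict.
No assignment satisfies every clause.

Unsatisfiable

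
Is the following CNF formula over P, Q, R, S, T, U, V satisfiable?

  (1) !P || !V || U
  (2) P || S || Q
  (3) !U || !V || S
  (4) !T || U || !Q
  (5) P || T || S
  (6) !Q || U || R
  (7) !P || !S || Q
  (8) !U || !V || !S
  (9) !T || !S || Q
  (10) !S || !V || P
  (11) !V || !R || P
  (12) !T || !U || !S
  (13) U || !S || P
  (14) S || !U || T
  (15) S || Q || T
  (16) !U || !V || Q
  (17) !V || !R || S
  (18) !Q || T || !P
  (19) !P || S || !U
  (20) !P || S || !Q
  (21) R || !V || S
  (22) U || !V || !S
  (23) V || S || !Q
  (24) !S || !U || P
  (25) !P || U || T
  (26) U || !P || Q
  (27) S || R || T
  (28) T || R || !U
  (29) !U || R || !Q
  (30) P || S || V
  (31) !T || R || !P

No

Suppose P = false.
Suppose S = true.
From the singleton clause (!V), V = false.
From the singleton clause (U), U = true.
Now (!U) is unsatisfied and unit — conflict.
So S must be the other value — set S = false.
From the singleton clause (Q), Q = true.
From the singleton clause (T), T = true.
From the singleton clause (U), U = true.
From the singleton clause (!V), V = false.
Now (V) is unsatisfied and unit — conflict.
Both values of S lead to a conflict.
So P must be the other value — set P = true.
Suppose V = false.
Suppose S = false.
From the singleton clause (!U), U = false.
From the singleton clause (!Q), Q = false.
Now (Q) is unsatisfied and unit — conflict.
So S must be the other value — set S = true.
From the singleton clause (Q), Q = true.
From the singleton clause (T), T = true.
From the singleton clause (U), U = true.
Now (!U) is unsatisfied and unit — conflict.
Both values of S lead to a conflict.
So V must be the other value — set V = true.
From the singleton clause (U), U = true.
From the singleton clause (S), S = true.
Now (!S) is unsatisfied and unit — conflict.
Both values of V lead to a conflict.
Both values of P lead to a conflict.
No assignment satisfies every clause.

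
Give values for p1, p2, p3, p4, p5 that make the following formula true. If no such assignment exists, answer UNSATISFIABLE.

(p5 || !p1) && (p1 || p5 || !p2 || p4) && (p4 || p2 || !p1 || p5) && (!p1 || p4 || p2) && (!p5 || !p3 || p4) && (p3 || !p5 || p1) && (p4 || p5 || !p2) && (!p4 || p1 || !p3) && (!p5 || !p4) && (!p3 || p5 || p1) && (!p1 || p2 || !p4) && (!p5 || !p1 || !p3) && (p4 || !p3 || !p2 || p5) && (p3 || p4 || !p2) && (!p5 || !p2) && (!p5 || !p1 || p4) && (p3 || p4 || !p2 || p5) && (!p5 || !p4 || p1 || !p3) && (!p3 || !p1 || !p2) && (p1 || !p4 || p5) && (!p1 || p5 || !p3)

p1 ↦ false; p2 ↦ false; p3 ↦ false; p4 ↦ false; p5 ↦ false

Try p5 = false.
(!p1) alone gives p1 = false.
(!p3) alone gives p3 = false.
(!p4) alone gives p4 = false.
(!p2) alone gives p2 = false.
All clauses are satisfied.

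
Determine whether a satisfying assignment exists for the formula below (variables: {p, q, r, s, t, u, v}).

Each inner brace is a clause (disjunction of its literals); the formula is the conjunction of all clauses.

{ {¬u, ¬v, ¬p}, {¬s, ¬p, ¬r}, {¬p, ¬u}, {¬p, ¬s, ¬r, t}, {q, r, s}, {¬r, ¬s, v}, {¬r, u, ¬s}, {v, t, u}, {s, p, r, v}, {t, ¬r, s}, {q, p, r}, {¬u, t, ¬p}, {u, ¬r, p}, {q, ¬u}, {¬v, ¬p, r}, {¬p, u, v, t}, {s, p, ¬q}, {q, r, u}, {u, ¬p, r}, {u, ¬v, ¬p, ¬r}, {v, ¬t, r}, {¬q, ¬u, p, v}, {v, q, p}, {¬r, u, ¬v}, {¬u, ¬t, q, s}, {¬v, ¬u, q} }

Yes, satisfiable

Case p = False:
Case q = True:
Unit clause (s) forces s = True.
Case r = False:
Case v = True:
No clause remains; t, u are free.
A satisfying assignment: p ↦ False,  q ↦ True,  r ↦ False,  s ↦ True,  t ↦ True,  u ↦ True,  v ↦ True.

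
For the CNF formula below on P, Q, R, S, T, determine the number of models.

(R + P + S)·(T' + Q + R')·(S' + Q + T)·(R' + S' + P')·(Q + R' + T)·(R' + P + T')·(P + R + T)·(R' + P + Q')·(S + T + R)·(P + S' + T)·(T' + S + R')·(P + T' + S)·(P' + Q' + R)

5

There are 2^5 = 32 truth assignments over (P, Q, R, S, T).
Split on T. With T = 1, the clauses containing T are satisfied and T' drops from the rest; 4 of the 2^4 = 16 assignments to the other variables satisfy what remains.
With T = 0, by the same count on the reduced clause set, 1 assignment works.
Total: 4 + 1 = 5.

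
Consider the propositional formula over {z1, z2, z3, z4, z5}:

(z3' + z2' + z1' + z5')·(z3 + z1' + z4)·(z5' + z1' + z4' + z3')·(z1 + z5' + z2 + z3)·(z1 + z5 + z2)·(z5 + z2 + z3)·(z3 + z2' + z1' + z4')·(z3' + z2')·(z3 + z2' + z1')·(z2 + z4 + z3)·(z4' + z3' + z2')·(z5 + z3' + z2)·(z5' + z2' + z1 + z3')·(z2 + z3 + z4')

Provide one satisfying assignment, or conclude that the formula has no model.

z1=0,  z2=1,  z3=0,  z4=1,  z5=0

Try z3 = 0.
Try z1 = 0.
Try z5 = 0.
From the singleton clause (z2), z2 = 1.
Every clause is now satisfied; z4 is unconstrained.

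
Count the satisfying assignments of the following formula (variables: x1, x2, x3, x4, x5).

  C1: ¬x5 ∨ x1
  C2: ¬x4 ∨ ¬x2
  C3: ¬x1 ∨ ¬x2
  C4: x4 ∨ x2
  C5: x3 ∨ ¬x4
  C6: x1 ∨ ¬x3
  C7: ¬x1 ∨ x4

3

There are 2^5 = 32 truth assignments over (x1, x2, x3, x4, x5).
Split on x1. With x1 = True, the clauses containing x1 are satisfied and ¬x1 drops from the rest; 2 of the 2^4 = 16 assignments to the other variables satisfy what remains.
With x1 = False, by the same count on the reduced clause set, 1 assignment works.
Total: 2 + 1 = 3.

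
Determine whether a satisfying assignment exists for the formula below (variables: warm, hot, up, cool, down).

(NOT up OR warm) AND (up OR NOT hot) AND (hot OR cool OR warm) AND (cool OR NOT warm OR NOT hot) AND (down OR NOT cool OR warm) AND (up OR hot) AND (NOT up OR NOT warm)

Try up = false.
The clause (NOT hot) is unit, so hot = false.
Now (hot) is unsatisfied and unit — conflict.
So up must be the other value — set up = true.
The clause (warm) is unit, so warm = true.
Now (NOT warm) is unsatisfied and unit — conflict.
Neither up = true nor up = false works.
No assignment satisfies every clause.

No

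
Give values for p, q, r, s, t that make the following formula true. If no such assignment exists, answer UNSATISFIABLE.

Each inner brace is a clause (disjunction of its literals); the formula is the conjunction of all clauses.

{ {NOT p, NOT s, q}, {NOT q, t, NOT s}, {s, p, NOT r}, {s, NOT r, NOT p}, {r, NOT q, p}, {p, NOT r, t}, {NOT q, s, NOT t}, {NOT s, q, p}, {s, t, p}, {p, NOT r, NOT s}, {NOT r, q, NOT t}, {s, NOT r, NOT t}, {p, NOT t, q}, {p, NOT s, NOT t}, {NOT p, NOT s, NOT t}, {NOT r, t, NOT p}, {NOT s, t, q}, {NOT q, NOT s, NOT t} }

p: true; q: false; r: false; s: false; t: true

Case p = true:
Case s = false:
Unit clause (NOT r) forces r = false.
Case q = false:
All clauses hold; t can take either value.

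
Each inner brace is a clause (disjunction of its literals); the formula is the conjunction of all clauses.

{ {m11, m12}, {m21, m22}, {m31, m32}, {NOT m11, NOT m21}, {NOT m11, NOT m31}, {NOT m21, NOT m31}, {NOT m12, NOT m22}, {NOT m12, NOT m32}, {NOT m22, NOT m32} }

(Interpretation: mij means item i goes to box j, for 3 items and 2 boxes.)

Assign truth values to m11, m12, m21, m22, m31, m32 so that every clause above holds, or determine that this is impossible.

UNSATISFIABLE

Branch on m11: set m11 = true.
Unit clause (NOT m21) forces m21 = false.
Unit clause (m22) forces m22 = true.
Unit clause (NOT m31) forces m31 = false.
Unit clause (m32) forces m32 = true.
Now (NOT m32) is unsatisfied and unit — conflict.
Backtrack on m11: now try m11 = false.
Unit clause (m12) forces m12 = true.
Unit clause (NOT m22) forces m22 = false.
Unit clause (m21) forces m21 = true.
Unit clause (NOT m31) forces m31 = false.
Unit clause (m32) forces m32 = true.
Now (NOT m32) is unsatisfied and unit — conflict.
Neither m11 = true nor m11 = false works.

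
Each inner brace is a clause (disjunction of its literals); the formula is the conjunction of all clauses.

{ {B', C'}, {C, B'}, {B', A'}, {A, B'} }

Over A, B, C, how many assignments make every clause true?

There are 2^3 = 8 truth assignments over (A, B, C).
Check each against the 4 clauses (columns in the order A, B, C):
  F F F  ✓ satisfies all
  F F T  ✓ satisfies all
  F T F  ✗ fails (C + B')
  F T T  ✗ fails (B' + C')
  T F F  ✓ satisfies all
  T F T  ✓ satisfies all
  T T F  ✗ fails (C + B')
  T T T  ✗ fails (B' + C')
4 of the 8 rows are models.

4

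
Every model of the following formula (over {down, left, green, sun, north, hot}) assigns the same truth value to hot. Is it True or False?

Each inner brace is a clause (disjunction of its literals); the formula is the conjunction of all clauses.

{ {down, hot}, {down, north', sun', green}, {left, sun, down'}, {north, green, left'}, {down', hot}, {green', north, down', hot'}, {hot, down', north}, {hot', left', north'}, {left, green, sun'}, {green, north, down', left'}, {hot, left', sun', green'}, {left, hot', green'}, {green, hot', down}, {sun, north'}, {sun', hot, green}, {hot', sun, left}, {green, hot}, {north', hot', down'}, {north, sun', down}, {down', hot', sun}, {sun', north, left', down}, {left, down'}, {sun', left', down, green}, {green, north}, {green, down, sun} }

Suppose hot = 0.
(down) alone gives down = 1.
That conflicts with the unit clause (down').
So every satisfying assignment has hot = True.

True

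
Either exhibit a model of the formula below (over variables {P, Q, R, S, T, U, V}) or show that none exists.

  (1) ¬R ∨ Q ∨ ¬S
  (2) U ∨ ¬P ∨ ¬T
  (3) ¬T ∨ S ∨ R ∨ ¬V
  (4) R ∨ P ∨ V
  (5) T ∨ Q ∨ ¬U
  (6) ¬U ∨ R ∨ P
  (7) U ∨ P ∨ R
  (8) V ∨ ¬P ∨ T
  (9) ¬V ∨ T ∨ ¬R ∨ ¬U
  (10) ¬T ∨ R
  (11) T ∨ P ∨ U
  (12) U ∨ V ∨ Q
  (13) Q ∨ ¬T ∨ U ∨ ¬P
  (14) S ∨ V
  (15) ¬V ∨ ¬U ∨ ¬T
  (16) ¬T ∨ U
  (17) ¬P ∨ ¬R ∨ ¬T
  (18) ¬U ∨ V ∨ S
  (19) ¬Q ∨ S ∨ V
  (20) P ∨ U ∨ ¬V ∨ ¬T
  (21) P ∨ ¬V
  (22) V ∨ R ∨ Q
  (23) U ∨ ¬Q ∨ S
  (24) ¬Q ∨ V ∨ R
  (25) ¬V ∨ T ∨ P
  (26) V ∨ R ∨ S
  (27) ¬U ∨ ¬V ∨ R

P: True,  Q: False,  R: False,  S: True,  T: False,  U: False,  V: True

Branch on T: set T = False.
Branch on Q: set Q = False.
From the singleton clause (¬U), U = False.
From the singleton clause (P), P = True.
From the singleton clause (V), V = True.
Branch on R: set R = False.
No clause remains; S is free.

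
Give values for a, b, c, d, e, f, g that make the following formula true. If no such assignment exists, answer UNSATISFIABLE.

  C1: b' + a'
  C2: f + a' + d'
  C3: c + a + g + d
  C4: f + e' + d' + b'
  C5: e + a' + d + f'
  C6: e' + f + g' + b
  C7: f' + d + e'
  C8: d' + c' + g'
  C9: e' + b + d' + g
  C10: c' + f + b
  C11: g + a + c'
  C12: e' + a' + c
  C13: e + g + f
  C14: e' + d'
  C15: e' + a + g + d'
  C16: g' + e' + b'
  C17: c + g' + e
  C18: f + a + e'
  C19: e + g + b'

a=0,  b=1,  c=1,  d=0,  e=0,  f=1,  g=1

Try b = 1.
Unit clause (a') forces a = 0.
Try g = 1.
Unit clause (e') forces e = 0.
Unit clause (c) forces c = 1.
Unit clause (d') forces d = 0.
All clauses hold; f can take either value.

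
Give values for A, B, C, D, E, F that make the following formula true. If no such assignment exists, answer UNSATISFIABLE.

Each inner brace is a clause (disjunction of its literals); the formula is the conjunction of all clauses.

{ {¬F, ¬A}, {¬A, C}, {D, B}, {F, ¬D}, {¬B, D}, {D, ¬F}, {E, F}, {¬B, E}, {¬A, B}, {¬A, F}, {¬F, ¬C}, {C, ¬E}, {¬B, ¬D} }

Branch on F: set F = True.
Unit clause (¬A) forces A = False.
Unit clause (D) forces D = True.
Unit clause (¬C) forces C = False.
Unit clause (¬E) forces E = False.
Unit clause (¬B) forces B = False.
Every clause now holds.

A: False,  B: False,  C: False,  D: True,  E: False,  F: True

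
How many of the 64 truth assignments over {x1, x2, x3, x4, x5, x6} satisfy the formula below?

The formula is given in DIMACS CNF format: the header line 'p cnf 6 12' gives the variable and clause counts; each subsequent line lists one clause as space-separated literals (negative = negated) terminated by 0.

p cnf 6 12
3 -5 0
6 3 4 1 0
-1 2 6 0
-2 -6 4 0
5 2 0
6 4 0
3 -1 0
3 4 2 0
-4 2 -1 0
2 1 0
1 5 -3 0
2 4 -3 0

8

There are 2^6 = 64 truth assignments over (x1, x2, x3, x4, x5, x6).
Split on x1. With x1 = True, the clauses containing x1 are satisfied and ¬x1 drops from the rest; 4 of the 2^5 = 32 assignments to the other variables satisfy what remains.
With x1 = False, by the same count on the reduced clause set, 4 assignments work.
Total: 4 + 4 = 8.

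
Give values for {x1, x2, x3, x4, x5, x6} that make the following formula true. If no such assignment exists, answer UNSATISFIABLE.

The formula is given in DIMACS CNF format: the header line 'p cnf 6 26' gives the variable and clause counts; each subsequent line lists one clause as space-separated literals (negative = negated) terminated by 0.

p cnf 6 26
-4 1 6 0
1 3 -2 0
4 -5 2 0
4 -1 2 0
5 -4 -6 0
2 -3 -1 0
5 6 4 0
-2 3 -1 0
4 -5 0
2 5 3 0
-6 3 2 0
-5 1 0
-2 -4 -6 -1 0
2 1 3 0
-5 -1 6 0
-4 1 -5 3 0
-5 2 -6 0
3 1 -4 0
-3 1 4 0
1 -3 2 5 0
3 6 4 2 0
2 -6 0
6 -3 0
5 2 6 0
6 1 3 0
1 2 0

Branch on x4: set x4 = False.
(¬x5) alone gives x5 = False.
(x6) alone gives x6 = True.
(x2) alone gives x2 = True.
Branch on x1: set x1 = True.
(x3) alone gives x3 = True.
Every clause now holds.

x1: True,  x2: True,  x3: True,  x4: False,  x5: False,  x6: True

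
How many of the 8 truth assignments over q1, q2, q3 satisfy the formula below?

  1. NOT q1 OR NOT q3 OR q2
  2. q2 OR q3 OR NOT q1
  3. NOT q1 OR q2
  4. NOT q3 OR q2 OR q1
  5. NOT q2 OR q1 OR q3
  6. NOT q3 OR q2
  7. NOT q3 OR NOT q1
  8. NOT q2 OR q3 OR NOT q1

There are 2^3 = 8 truth assignments over (q1, q2, q3).
Check each against the 8 clauses (columns in the order q1, q2, q3):
  F F F  ✓ satisfies all
  F F T  ✗ fails (NOT q3 OR q2 OR q1)
  F T F  ✗ fails (NOT q2 OR q1 OR q3)
  F T T  ✓ satisfies all
  T F F  ✗ fails (q2 OR q3 OR NOT q1)
  T F T  ✗ fails (NOT q1 OR NOT q3 OR q2)
  T T F  ✗ fails (NOT q2 OR q3 OR NOT q1)
  T T T  ✗ fails (NOT q3 OR NOT q1)
2 of the 8 rows are models.

2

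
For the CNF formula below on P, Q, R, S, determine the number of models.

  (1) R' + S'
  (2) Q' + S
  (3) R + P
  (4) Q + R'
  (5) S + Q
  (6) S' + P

There are 2^4 = 16 truth assignments over (P, Q, R, S).
Check each against the 6 clauses (columns in the order P, Q, R, S):
  F F F F  ✗ fails (R + P)
  F F F T  ✗ fails (R + P)
  F F T F  ✗ fails (Q + R')
  F F T T  ✗ fails (R' + S')
  F T F F  ✗ fails (Q' + S)
  F T F T  ✗ fails (R + P)
  F T T F  ✗ fails (Q' + S)
  F T T T  ✗ fails (R' + S')
  T F F F  ✗ fails (S + Q)
  T F F T  ✓ satisfies all
  T F T F  ✗ fails (Q + R')
  T F T T  ✗ fails (R' + S')
  T T F F  ✗ fails (Q' + S)
  T T F T  ✓ satisfies all
  T T T F  ✗ fails (Q' + S)
  T T T T  ✗ fails (R' + S')
2 of the 16 rows are models.

2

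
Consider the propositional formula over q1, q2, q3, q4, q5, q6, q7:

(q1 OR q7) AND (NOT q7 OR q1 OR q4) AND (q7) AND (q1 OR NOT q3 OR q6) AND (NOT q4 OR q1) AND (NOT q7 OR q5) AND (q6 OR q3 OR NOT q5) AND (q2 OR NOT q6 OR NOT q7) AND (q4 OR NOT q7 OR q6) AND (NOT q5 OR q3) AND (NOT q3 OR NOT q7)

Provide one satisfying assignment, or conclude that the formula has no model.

UNSATISFIABLE

Unit clause (q7) forces q7 = true.
Unit clause (q5) forces q5 = true.
Unit clause (q3) forces q3 = true.
That conflicts with the unit clause (NOT q3).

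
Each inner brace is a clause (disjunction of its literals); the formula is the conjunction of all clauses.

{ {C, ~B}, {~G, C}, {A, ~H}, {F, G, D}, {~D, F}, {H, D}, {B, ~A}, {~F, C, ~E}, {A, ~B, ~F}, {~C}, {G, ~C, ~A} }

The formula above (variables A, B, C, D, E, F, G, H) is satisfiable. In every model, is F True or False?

Suppose F = 0.
Unit clause (~D) forces D = 0.
Unit clause (G) forces G = 1.
Unit clause (C) forces C = 1.
But (~C) is also a unit clause — contradiction.
So every satisfying assignment has F = True.

True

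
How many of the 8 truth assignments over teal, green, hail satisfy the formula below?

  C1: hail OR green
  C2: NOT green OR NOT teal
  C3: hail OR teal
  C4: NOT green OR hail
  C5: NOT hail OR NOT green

2

There are 2^3 = 8 truth assignments over (teal, green, hail).
Split on hail. With hail = true, the clauses containing hail are satisfied and NOT hail drops from the rest; 2 of the 2^2 = 4 assignments to the other variables satisfy what remains.
With hail = false, by the same count on the reduced clause set, 0 assignments work.
(One model: teal=F, green=F, hail=T.)
Total: 2 + 0 = 2.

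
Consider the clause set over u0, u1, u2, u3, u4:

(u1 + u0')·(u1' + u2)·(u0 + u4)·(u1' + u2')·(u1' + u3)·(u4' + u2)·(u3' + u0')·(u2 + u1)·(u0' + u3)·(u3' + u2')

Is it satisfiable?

Try u1 = 0.
The clause (u0') is unit, so u0 = 0.
The clause (u4) is unit, so u4 = 1.
The clause (u2) is unit, so u2 = 1.
The clause (u3') is unit, so u3 = 0.
This assignment satisfies each clause.
A satisfying assignment: u0 ↦ 0,  u1 ↦ 0,  u2 ↦ 1,  u3 ↦ 0,  u4 ↦ 1.

Yes, satisfiable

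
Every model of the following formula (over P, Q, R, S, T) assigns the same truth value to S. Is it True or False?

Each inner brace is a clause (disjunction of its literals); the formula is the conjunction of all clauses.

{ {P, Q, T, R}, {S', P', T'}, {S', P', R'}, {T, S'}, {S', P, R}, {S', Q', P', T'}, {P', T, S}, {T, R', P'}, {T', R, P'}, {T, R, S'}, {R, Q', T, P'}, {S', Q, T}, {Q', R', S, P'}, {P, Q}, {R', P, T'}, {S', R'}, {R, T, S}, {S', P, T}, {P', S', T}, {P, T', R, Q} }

Suppose S = 1.
(T) alone gives T = 1.
(P') alone gives P = 0.
(R) alone gives R = 1.
But (R') is also a unit clause — contradiction.
So every satisfying assignment has S = False.

False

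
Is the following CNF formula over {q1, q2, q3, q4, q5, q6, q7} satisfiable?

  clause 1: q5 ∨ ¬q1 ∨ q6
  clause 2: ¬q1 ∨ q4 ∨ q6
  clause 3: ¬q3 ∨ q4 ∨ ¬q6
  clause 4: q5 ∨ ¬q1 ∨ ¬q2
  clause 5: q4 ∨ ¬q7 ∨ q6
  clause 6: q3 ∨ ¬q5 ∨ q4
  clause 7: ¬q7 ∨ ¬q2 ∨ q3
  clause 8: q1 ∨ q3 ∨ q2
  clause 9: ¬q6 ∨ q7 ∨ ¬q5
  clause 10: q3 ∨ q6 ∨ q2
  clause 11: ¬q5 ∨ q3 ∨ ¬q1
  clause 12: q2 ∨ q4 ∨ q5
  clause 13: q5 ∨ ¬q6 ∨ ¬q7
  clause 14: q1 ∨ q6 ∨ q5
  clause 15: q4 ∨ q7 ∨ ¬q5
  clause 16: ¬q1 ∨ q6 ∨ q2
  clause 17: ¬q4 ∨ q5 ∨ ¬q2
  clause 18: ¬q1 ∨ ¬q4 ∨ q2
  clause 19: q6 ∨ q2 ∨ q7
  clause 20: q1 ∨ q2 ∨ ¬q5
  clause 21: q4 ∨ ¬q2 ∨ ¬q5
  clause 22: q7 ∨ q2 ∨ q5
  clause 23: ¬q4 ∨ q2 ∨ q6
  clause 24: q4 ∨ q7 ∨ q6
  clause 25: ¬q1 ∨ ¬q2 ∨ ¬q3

Yes, satisfiable

Branch on q5: set q5 = False.
Branch on q1: set q1 = False.
(q6) alone gives q6 = True.
(¬q7) alone gives q7 = False.
(q2) alone gives q2 = True.
(¬q4) alone gives q4 = False.
(¬q3) alone gives q3 = False.
All clauses are satisfied.
A satisfying assignment: q1=False, q2=True, q3=False, q4=False, q5=False, q6=True, q7=False.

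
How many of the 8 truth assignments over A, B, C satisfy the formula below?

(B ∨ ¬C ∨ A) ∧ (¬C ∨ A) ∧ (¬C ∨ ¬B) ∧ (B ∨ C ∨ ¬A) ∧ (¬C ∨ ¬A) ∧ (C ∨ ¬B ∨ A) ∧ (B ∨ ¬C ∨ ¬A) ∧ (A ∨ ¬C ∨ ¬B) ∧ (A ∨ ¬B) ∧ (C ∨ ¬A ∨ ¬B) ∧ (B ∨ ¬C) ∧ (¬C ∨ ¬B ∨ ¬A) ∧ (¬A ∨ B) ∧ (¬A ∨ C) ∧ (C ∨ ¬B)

There are 2^3 = 8 truth assignments over (A, B, C).
Split on C. With C = True, the clauses containing C are satisfied and ¬C drops from the rest; 0 of the 2^2 = 4 assignments to the other variables satisfy what remains.
With C = False, by the same count on the reduced clause set, 1 assignment works.
Total: 0 + 1 = 1.

1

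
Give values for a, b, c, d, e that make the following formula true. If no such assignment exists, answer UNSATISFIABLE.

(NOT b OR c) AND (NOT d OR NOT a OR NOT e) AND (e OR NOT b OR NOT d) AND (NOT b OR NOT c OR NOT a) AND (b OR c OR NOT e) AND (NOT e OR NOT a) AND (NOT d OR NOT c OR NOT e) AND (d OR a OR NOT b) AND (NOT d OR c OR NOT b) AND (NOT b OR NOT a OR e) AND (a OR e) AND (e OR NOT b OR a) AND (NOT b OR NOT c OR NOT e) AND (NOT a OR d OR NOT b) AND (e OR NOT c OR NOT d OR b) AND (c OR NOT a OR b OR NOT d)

Try b = false.
Try c = true.
Try e = true.
(NOT a) alone gives a = false.
(NOT d) alone gives d = false.
Every clause now holds.

a=false; b=false; c=true; d=false; e=true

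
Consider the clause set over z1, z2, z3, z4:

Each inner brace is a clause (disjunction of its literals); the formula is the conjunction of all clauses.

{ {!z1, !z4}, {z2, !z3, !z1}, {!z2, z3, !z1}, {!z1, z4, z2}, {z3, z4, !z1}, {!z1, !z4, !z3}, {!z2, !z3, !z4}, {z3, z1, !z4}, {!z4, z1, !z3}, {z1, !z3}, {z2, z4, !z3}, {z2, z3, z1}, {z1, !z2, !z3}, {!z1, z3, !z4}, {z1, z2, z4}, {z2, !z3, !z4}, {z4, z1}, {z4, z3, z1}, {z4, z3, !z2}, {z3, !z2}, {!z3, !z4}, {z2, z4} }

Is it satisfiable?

Yes, satisfiable

Try z1 = true.
The clause (!z4) is unit, so z4 = false.
The clause (z2) is unit, so z2 = true.
The clause (z3) is unit, so z3 = true.
Every clause now holds.
A satisfying assignment: z1: true,  z2: true,  z3: true,  z4: false.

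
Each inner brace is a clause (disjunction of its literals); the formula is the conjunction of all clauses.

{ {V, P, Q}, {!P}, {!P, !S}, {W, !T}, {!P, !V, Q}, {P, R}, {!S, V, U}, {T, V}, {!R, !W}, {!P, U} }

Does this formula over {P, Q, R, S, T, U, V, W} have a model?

Satisfiable

Unit clause (!P) forces P = false.
Unit clause (R) forces R = true.
Unit clause (!W) forces W = false.
Unit clause (!T) forces T = false.
Unit clause (V) forces V = true.
Every clause is now satisfied; Q, S, U are unconstrained.
A satisfying assignment: P: false; Q: false; R: true; S: false; T: false; U: false; V: true; W: false.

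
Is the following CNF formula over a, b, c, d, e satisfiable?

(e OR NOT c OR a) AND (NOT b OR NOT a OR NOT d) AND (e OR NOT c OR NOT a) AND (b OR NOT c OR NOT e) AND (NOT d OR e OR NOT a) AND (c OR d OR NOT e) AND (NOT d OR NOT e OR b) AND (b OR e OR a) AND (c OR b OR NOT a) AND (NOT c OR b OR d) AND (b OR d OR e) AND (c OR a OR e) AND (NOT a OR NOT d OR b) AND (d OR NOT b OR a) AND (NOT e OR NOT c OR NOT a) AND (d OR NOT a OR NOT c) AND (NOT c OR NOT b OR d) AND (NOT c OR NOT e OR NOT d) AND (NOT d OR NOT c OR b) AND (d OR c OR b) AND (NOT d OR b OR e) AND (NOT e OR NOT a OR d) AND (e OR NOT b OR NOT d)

Yes

Case e = false:
Case c = false:
From the singleton clause (a), a = true.
From the singleton clause (NOT d), d = false.
From the singleton clause (b), b = true.
Every clause now holds.
A satisfying assignment: a ↦ true; b ↦ true; c ↦ false; d ↦ false; e ↦ false.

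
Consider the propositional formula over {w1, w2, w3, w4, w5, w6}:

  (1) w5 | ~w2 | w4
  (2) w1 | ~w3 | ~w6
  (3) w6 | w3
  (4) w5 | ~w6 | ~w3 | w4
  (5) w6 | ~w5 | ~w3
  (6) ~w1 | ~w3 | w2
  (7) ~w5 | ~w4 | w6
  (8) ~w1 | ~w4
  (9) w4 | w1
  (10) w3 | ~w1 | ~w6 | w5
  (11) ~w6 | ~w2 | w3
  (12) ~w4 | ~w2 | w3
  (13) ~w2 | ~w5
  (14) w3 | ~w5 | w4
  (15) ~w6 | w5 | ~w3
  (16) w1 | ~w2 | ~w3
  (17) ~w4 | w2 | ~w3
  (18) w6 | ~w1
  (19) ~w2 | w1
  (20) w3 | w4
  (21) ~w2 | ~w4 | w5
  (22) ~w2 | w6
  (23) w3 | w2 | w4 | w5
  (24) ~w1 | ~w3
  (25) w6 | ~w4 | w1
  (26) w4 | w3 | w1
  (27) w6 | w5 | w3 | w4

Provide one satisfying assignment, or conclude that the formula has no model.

Suppose w6 = 1.
Suppose w1 = 0.
The clause (~w3) is unit, so w3 = 0.
The clause (w4) is unit, so w4 = 1.
The clause (~w2) is unit, so w2 = 0.
Every clause is now satisfied; w5 is unconstrained.

w1: 0; w2: 0; w3: 0; w4: 1; w5: 0; w6: 1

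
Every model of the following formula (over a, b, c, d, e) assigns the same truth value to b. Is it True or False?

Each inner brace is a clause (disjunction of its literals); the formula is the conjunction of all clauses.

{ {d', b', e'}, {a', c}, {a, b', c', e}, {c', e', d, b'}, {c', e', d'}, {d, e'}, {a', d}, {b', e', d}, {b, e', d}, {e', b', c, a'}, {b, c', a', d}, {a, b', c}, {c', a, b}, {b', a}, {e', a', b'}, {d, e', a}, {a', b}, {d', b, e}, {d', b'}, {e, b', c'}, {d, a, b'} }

False

Suppose b = 1.
Unit clause (a) forces a = 1.
Unit clause (c) forces c = 1.
Unit clause (d) forces d = 1.
That conflicts with the unit clause (d').
So every satisfying assignment has b = False.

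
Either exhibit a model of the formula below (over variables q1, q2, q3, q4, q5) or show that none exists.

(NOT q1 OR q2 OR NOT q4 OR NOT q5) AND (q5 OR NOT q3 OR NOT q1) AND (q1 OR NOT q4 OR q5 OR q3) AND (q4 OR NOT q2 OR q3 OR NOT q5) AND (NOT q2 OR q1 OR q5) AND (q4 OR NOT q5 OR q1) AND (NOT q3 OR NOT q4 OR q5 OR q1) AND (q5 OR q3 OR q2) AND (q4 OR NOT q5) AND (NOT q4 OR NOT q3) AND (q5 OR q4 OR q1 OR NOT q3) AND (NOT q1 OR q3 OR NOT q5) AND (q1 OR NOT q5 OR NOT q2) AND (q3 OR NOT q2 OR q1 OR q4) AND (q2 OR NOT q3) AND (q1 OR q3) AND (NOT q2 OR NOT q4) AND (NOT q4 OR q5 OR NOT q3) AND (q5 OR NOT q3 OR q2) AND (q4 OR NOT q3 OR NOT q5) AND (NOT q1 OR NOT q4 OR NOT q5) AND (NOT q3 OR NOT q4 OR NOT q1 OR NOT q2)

Branch on q4: set q4 = false.
Unit clause (NOT q5) forces q5 = false.
Branch on q3: set q3 = false.
Unit clause (q2) forces q2 = true.
Unit clause (q1) forces q1 = true.
Every clause now holds.

q1=true,  q2=true,  q3=false,  q4=false,  q5=false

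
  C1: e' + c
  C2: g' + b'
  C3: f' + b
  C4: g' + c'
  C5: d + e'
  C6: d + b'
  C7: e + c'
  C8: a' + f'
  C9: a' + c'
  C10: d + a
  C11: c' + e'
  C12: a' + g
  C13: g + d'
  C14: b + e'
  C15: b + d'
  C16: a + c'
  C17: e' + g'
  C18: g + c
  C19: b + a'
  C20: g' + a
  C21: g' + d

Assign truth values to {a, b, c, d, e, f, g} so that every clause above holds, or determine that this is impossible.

Case e = 0:
(c') alone gives c = 0.
(g) alone gives g = 1.
(b') alone gives b = 0.
(f') alone gives f = 0.
(d') alone gives d = 0.
But (d) is also a unit clause — contradiction.
Backtrack on e: now try e = 1.
(c) alone gives c = 1.
But (c') is also a unit clause — contradiction.
Neither e = 1 nor e = 0 works.

UNSATISFIABLE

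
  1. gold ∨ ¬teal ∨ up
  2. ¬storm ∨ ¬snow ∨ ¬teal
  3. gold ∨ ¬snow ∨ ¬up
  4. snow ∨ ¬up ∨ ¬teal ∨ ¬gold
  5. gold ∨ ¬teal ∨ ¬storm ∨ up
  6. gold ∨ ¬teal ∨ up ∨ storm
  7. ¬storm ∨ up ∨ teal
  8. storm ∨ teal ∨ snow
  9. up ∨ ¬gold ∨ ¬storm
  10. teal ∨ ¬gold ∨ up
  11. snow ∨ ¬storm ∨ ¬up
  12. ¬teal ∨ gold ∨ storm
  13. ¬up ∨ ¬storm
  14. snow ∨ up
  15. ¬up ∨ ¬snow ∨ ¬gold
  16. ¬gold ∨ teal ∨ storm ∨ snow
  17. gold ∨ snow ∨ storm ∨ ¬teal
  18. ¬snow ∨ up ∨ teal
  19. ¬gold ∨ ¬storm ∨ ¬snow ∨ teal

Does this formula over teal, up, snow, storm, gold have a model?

Case up = False:
The clause (snow) is unit, so snow = True.
The clause (teal) is unit, so teal = True.
The clause (gold) is unit, so gold = True.
The clause (¬storm) is unit, so storm = False.
Every clause now holds.
A satisfying assignment: teal: True,  up: False,  snow: True,  storm: False,  gold: True.

Yes, satisfiable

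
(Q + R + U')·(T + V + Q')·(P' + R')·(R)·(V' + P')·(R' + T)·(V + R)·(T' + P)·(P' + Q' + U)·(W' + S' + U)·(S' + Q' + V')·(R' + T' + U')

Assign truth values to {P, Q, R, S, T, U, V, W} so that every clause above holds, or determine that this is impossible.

(R) alone gives R = 1.
(P') alone gives P = 0.
(T) alone gives T = 1.
That conflicts with the unit clause (T').

UNSATISFIABLE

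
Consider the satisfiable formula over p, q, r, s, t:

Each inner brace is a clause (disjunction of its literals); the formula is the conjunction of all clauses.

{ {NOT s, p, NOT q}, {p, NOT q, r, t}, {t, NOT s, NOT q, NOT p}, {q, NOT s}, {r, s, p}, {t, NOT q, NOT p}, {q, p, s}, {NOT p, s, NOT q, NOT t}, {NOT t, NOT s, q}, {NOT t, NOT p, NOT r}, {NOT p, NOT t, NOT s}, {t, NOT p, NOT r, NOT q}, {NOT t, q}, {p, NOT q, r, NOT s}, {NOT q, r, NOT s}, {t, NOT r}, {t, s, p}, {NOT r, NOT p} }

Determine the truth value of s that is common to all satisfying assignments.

False

Suppose s = true.
From the singleton clause (q), q = true.
From the singleton clause (p), p = true.
From the singleton clause (t), t = true.
That conflicts with the unit clause (NOT t).
So every satisfying assignment has s = False.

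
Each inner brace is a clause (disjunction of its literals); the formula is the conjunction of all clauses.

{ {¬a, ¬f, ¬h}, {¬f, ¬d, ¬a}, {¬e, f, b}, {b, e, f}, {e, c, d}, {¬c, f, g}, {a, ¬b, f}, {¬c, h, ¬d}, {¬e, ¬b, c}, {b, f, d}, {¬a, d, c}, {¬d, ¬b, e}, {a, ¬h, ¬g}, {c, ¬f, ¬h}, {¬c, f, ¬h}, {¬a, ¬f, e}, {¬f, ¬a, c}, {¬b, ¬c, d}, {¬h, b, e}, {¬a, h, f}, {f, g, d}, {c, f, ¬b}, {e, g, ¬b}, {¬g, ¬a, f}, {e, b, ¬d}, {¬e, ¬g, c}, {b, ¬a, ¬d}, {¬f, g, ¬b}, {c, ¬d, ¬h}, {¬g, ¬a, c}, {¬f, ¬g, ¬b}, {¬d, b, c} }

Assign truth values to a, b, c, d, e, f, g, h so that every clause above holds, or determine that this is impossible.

Branch on a: set a = False.
Branch on b: set b = False.
Branch on e: set e = True.
From the singleton clause (f), f = True.
Branch on h: set h = True.
From the singleton clause (¬g), g = False.
From the singleton clause (c), c = True.
Every clause is now satisfied; d is unconstrained.

a: False, b: False, c: True, d: True, e: True, f: True, g: False, h: True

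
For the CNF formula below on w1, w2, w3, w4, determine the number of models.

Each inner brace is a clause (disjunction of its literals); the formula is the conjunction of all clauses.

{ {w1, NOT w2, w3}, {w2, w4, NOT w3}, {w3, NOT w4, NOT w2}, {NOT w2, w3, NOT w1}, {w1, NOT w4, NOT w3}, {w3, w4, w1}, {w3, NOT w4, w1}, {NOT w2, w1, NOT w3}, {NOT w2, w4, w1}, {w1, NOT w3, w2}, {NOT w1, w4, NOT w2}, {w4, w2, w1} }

4

There are 2^4 = 16 truth assignments over (w1, w2, w3, w4).
Split on w4. With w4 = true, the clauses containing w4 are satisfied and NOT w4 drops from the rest; 3 of the 2^3 = 8 assignments to the other variables satisfy what remains.
With w4 = false, by the same count on the reduced clause set, 1 assignment works.
(One model: w1=T, w2=F, w3=F, w4=F.)
Total: 3 + 1 = 4.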